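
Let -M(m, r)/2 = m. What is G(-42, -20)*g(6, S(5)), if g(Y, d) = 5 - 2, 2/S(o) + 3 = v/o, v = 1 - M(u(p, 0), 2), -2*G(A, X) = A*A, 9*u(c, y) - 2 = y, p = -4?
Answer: -2646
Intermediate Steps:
u(c, y) = 2/9 + y/9
M(m, r) = -2*m
G(A, X) = -A²/2 (G(A, X) = -A*A/2 = -A²/2)
v = 13/9 (v = 1 - (-2)*(2/9 + (⅑)*0) = 1 - (-2)*(2/9 + 0) = 1 - (-2)*2/9 = 1 - 1*(-4/9) = 1 + 4/9 = 13/9 ≈ 1.4444)
S(o) = 2/(-3 + 13/(9*o))
g(Y, d) = 3
G(-42, -20)*g(6, S(5)) = -½*(-42)²*3 = -½*1764*3 = -882*3 = -2646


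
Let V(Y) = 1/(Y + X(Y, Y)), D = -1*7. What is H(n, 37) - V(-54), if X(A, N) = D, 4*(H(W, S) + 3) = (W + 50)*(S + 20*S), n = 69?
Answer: 5639515/244 ≈ 23113.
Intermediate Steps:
D = -7
H(W, S) = -3 + 21*S*(50 + W)/4 (H(W, S) = -3 + ((W + 50)*(S + 20*S))/4 = -3 + ((50 + W)*(21*S))/4 = -3 + (21*S*(50 + W))/4 = -3 + 21*S*(50 + W)/4)
X(A, N) = -7
V(Y) = 1/(-7 + Y) (V(Y) = 1/(Y - 7) = 1/(-7 + Y))
H(n, 37) - V(-54) = (-3 + (525/2)*37 + (21/4)*37*69) - 1/(-7 - 54) = (-3 + 19425/2 + 53613/4) - 1/(-61) = 92451/4 - 1*(-1/61) = 92451/4 + 1/61 = 5639515/244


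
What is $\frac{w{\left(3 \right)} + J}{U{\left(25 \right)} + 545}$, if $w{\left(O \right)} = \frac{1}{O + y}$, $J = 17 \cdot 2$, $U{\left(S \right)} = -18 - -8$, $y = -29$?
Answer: $\frac{883}{13910} \approx 0.06348$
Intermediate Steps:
$U{\left(S \right)} = -10$ ($U{\left(S \right)} = -18 + 8 = -10$)
$J = 34$
$w{\left(O \right)} = \frac{1}{-29 + O}$ ($w{\left(O \right)} = \frac{1}{O - 29} = \frac{1}{-29 + O}$)
$\frac{w{\left(3 \right)} + J}{U{\left(25 \right)} + 545} = \frac{\frac{1}{-29 + 3} + 34}{-10 + 545} = \frac{\frac{1}{-26} + 34}{535} = \frac{- \frac{1}{26} + 34}{535} = \frac{1}{535} \cdot \frac{883}{26} = \frac{883}{13910}$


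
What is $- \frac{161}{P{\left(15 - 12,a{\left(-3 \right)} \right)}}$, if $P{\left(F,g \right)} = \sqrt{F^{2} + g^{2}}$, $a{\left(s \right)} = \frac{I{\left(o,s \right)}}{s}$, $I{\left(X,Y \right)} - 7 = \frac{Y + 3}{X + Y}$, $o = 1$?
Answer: $- \frac{483 \sqrt{130}}{130} \approx -42.362$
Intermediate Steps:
$I{\left(X,Y \right)} = 7 + \frac{3 + Y}{X + Y}$ ($I{\left(X,Y \right)} = 7 + \frac{Y + 3}{X + Y} = 7 + \frac{3 + Y}{X + Y}$)
$a{\left(s \right)} = \frac{10 + 8 s}{s \left(1 + s\right)}$ ($a{\left(s \right)} = \frac{\frac{1}{1 + s} \left(3 + 7 \cdot 1 + 8 s\right)}{s} = \frac{\frac{1}{1 + s} \left(3 + 7 + 8 s\right)}{s} = \frac{\frac{1}{1 + s} \left(10 + 8 s\right)}{s} = \frac{10 + 8 s}{s \left(1 + s\right)}$)
$- \frac{161}{P{\left(15 - 12,a{\left(-3 \right)} \right)}} = - \frac{161}{\sqrt{\left(15 - 12\right)^{2} + \left(\frac{2 \left(5 + 4 \left(-3\right)\right)}{\left(-3\right) \left(1 - 3\right)}\right)^{2}}} = - \frac{161}{\sqrt{3^{2} + \left(2 \left(- \frac{1}{3}\right) \frac{1}{-2} \left(5 - 12\right)\right)^{2}}} = - \frac{161}{\sqrt{9 + \left(2 \left(- \frac{1}{3}\right) \left(- \frac{1}{2}\right) \left(-7\right)\right)^{2}}} = - \frac{161}{\sqrt{9 + \left(- \frac{7}{3}\right)^{2}}} = - \frac{161}{\sqrt{9 + \frac{49}{9}}} = - \frac{161}{\sqrt{\frac{130}{9}}} = - \frac{161}{\frac{1}{3} \sqrt{130}} = - 161 \frac{3 \sqrt{130}}{130} = - \frac{483 \sqrt{130}}{130}$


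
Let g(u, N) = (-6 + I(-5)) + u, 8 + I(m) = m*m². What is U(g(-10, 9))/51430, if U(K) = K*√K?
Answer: -149*I*√149/51430 ≈ -0.035364*I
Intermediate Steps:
I(m) = -8 + m³ (I(m) = -8 + m*m² = -8 + m³)
g(u, N) = -139 + u (g(u, N) = (-6 + (-8 + (-5)³)) + u = (-6 + (-8 - 125)) + u = (-6 - 133) + u = -139 + u)
U(K) = K^(3/2)
U(g(-10, 9))/51430 = (-139 - 10)^(3/2)/51430 = (-149)^(3/2)*(1/51430) = -149*I*√149*(1/51430) = -149*I*√149/51430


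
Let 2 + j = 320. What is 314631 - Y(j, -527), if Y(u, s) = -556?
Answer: 315187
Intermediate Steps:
j = 318 (j = -2 + 320 = 318)
314631 - Y(j, -527) = 314631 - 1*(-556) = 314631 + 556 = 315187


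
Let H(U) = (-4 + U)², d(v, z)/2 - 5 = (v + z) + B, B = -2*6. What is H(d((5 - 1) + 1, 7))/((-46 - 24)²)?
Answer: 9/1225 ≈ 0.0073469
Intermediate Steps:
B = -12
d(v, z) = -14 + 2*v + 2*z (d(v, z) = 10 + 2*((v + z) - 12) = 10 + 2*(-12 + v + z) = 10 + (-24 + 2*v + 2*z) = -14 + 2*v + 2*z)
H(d((5 - 1) + 1, 7))/((-46 - 24)²) = (-4 + (-14 + 2*((5 - 1) + 1) + 2*7))²/((-46 - 24)²) = (-4 + (-14 + 2*(4 + 1) + 14))²/((-70)²) = (-4 + (-14 + 2*5 + 14))²/4900 = (-4 + (-14 + 10 + 14))²*(1/4900) = (-4 + 10)²*(1/4900) = 6²*(1/4900) = 36*(1/4900) = 9/1225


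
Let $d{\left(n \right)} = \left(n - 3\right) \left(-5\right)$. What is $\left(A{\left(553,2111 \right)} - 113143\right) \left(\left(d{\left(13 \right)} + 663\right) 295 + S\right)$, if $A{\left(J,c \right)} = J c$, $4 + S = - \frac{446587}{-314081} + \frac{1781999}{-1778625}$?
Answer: $\frac{21299501337453977886688}{111726463725} \approx 1.9064 \cdot 10^{11}$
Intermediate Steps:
$d{\left(n \right)} = 15 - 5 n$ ($d{\left(n \right)} = \left(-3 + n\right) \left(-5\right) = 15 - 5 n$)
$S = - \frac{1999910499544}{558632318625}$ ($S = -4 + \left(- \frac{446587}{-314081} + \frac{1781999}{-1778625}\right) = -4 + \left(\left(-446587\right) \left(- \frac{1}{314081}\right) + 1781999 \left(- \frac{1}{1778625}\right)\right) = -4 + \left(\frac{446587}{314081} - \frac{1781999}{1778625}\right) = -4 + \frac{234618774956}{558632318625} = - \frac{1999910499544}{558632318625} \approx -3.58$)
$\left(A{\left(553,2111 \right)} - 113143\right) \left(\left(d{\left(13 \right)} + 663\right) 295 + S\right) = \left(553 \cdot 2111 - 113143\right) \left(\left(\left(15 - 65\right) + 663\right) 295 - \frac{1999910499544}{558632318625}\right) = \left(1167383 - 113143\right) \left(\left(\left(15 - 65\right) + 663\right) 295 - \frac{1999910499544}{558632318625}\right) = 1054240 \left(\left(-50 + 663\right) 295 - \frac{1999910499544}{558632318625}\right) = 1054240 \left(613 \cdot 295 - \frac{1999910499544}{558632318625}\right) = 1054240 \left(180835 - \frac{1999910499544}{558632318625}\right) = 1054240 \cdot \frac{101018275428052331}{558632318625} = \frac{21299501337453977886688}{111726463725}$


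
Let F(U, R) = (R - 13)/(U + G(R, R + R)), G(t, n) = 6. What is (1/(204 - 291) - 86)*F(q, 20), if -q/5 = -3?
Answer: -7483/261 ≈ -28.671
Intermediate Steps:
q = 15 (q = -5*(-3) = 15)
F(U, R) = (-13 + R)/(6 + U) (F(U, R) = (R - 13)/(U + 6) = (-13 + R)/(6 + U))
(1/(204 - 291) - 86)*F(q, 20) = (1/(204 - 291) - 86)*((-13 + 20)/(6 + 15)) = (1/(-87) - 86)*(7/21) = (-1/87 - 86)*((1/21)*7) = -7483/87*1/3 = -7483/261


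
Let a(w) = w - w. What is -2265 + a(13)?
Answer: -2265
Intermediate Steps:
a(w) = 0
-2265 + a(13) = -2265 + 0 = -2265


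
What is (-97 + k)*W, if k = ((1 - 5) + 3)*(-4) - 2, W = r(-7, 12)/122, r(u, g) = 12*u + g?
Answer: 3420/61 ≈ 56.066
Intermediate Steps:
r(u, g) = g + 12*u
W = -36/61 (W = (12 + 12*(-7))/122 = (12 - 84)*(1/122) = -72*1/122 = -36/61 ≈ -0.59016)
k = 2 (k = (-4 + 3)*(-4) - 2 = -1*(-4) - 2 = 4 - 2 = 2)
(-97 + k)*W = (-97 + 2)*(-36/61) = -95*(-36/61) = 3420/61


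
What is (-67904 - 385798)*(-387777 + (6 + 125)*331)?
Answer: 156262228032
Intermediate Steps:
(-67904 - 385798)*(-387777 + (6 + 125)*331) = -453702*(-387777 + 131*331) = -453702*(-387777 + 43361) = -453702*(-344416) = 156262228032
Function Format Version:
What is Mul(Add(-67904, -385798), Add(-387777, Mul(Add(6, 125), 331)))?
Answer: 156262228032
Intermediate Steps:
Mul(Add(-67904, -385798), Add(-387777, Mul(Add(6, 125), 331))) = Mul(-453702, Add(-387777, Mul(131, 331))) = Mul(-453702, Add(-387777, 43361)) = Mul(-453702, -344416) = 156262228032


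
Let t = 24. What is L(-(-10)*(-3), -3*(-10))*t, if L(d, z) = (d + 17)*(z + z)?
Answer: -18720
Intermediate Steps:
L(d, z) = 2*z*(17 + d) (L(d, z) = (17 + d)*(2*z) = 2*z*(17 + d))
L(-(-10)*(-3), -3*(-10))*t = (2*(-3*(-10))*(17 - (-10)*(-3)))*24 = (2*30*(17 - 5*6))*24 = (2*30*(17 - 30))*24 = (2*30*(-13))*24 = -780*24 = -18720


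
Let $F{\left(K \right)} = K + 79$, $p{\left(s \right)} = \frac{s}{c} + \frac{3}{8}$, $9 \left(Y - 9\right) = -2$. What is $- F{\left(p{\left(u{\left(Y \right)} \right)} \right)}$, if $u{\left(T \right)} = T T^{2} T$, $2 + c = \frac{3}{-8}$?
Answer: $\frac{2413646719}{997272} \approx 2420.3$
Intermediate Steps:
$Y = \frac{79}{9}$ ($Y = 9 + \frac{1}{9} \left(-2\right) = 9 - \frac{2}{9} = \frac{79}{9} \approx 8.7778$)
$c = - \frac{19}{8}$ ($c = -2 + \frac{3}{-8} = -2 + 3 \left(- \frac{1}{8}\right) = -2 - \frac{3}{8} = - \frac{19}{8} \approx -2.375$)
$u{\left(T \right)} = T^{4}$ ($u{\left(T \right)} = T^{3} T = T^{4}$)
$p{\left(s \right)} = \frac{3}{8} - \frac{8 s}{19}$ ($p{\left(s \right)} = \frac{s}{- \frac{19}{8}} + \frac{3}{8} = s \left(- \frac{8}{19}\right) + 3 \cdot \frac{1}{8} = - \frac{8 s}{19} + \frac{3}{8} = \frac{3}{8} - \frac{8 s}{19}$)
$F{\left(K \right)} = 79 + K$
$- F{\left(p{\left(u{\left(Y \right)} \right)} \right)} = - (79 + \left(\frac{3}{8} - \frac{8 \left(\frac{79}{9}\right)^{4}}{19}\right)) = - (79 + \left(\frac{3}{8} - \frac{311600648}{124659}\right)) = - (79 - \frac{2492431207}{997272}) = \left(-1\right) \left(- \frac{2413646719}{997272}\right) = \frac{2413646719}{997272}$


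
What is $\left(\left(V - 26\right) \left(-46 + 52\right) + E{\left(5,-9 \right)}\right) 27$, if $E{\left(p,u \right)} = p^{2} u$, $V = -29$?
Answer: $-14985$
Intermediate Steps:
$E{\left(p,u \right)} = u p^{2}$
$\left(\left(V - 26\right) \left(-46 + 52\right) + E{\left(5,-9 \right)}\right) 27 = \left(\left(-29 - 26\right) \left(-46 + 52\right) - 9 \cdot 5^{2}\right) 27 = \left(\left(-55\right) 6 - 225\right) 27 = \left(-330 - 225\right) 27 = \left(-555\right) 27 = -14985$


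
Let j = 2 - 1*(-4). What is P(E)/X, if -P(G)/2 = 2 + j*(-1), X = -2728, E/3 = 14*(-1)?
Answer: -1/341 ≈ -0.0029326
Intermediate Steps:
j = 6 (j = 2 + 4 = 6)
E = -42 (E = 3*(14*(-1)) = 3*(-14) = -42)
P(G) = 8 (P(G) = -2*(2 + 6*(-1)) = -2*(2 - 6) = -2*(-4) = 8)
P(E)/X = 8/(-2728) = 8*(-1/2728) = -1/341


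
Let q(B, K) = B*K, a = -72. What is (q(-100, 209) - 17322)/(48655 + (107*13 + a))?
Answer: -19111/24987 ≈ -0.76484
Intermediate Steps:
(q(-100, 209) - 17322)/(48655 + (107*13 + a)) = (-100*209 - 17322)/(48655 + (107*13 - 72)) = (-20900 - 17322)/(48655 + (1391 - 72)) = -38222/(48655 + 1319) = -38222/49974 = -38222*1/49974 = -19111/24987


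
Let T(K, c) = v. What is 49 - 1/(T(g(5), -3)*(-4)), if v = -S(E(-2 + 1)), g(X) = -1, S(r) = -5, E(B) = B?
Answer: 981/20 ≈ 49.050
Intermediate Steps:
v = 5 (v = -1*(-5) = 5)
T(K, c) = 5
49 - 1/(T(g(5), -3)*(-4)) = 49 - 1/(5*(-4)) = 49 - 1/(-20) = 49 - 1*(-1/20) = 49 + 1/20 = 981/20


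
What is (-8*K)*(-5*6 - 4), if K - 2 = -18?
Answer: -4352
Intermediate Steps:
K = -16 (K = 2 - 18 = -16)
(-8*K)*(-5*6 - 4) = (-8*(-16))*(-5*6 - 4) = 128*(-30 - 4) = 128*(-34) = -4352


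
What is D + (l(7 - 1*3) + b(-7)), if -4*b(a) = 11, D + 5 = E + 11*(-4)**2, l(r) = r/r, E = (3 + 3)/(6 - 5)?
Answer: 701/4 ≈ 175.25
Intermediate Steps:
E = 6 (E = 6/1 = 6*1 = 6)
l(r) = 1
D = 177 (D = -5 + (6 + 11*(-4)**2) = -5 + (6 + 11*16) = -5 + (6 + 176) = -5 + 182 = 177)
b(a) = -11/4 (b(a) = -1/4*11 = -11/4)
D + (l(7 - 1*3) + b(-7)) = 177 + (1 - 11/4) = 177 - 7/4 = 701/4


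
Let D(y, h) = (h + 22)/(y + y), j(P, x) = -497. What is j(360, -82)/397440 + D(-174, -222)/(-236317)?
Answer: -3412660921/2723733025920 ≈ -0.0012529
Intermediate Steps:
D(y, h) = (22 + h)/(2*y) (D(y, h) = (22 + h)/((2*y)) = (22 + h)*(1/(2*y)) = (22 + h)/(2*y))
j(360, -82)/397440 + D(-174, -222)/(-236317) = -497/397440 + ((½)*(22 - 222)/(-174))/(-236317) = -497*1/397440 + ((½)*(-1/174)*(-200))*(-1/236317) = -497/397440 + (50/87)*(-1/236317) = -497/397440 - 50/20559579 = -3412660921/2723733025920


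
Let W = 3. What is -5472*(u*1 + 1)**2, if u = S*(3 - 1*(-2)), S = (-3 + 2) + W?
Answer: -662112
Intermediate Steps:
S = 2 (S = (-3 + 2) + 3 = -1 + 3 = 2)
u = 10 (u = 2*(3 - 1*(-2)) = 2*(3 + 2) = 2*5 = 10)
-5472*(u*1 + 1)**2 = -5472*(10*1 + 1)**2 = -5472*(10 + 1)**2 = -5472*11**2 = -5472*121 = -662112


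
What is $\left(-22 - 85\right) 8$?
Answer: $-856$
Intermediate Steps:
$\left(-22 - 85\right) 8 = \left(-107\right) 8 = -856$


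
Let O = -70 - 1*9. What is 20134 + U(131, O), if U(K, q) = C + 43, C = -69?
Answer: 20108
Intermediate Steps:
O = -79 (O = -70 - 9 = -79)
U(K, q) = -26 (U(K, q) = -69 + 43 = -26)
20134 + U(131, O) = 20134 - 26 = 20108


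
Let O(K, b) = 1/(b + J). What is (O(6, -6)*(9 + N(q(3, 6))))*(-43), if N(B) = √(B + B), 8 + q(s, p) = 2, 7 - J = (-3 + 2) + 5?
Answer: 129 + 86*I*√3/3 ≈ 129.0 + 49.652*I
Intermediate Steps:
J = 3 (J = 7 - ((-3 + 2) + 5) = 7 - (-1 + 5) = 7 - 1*4 = 7 - 4 = 3)
q(s, p) = -6 (q(s, p) = -8 + 2 = -6)
O(K, b) = 1/(3 + b) (O(K, b) = 1/(b + 3) = 1/(3 + b))
N(B) = √2*√B (N(B) = √(2*B) = √2*√B)
(O(6, -6)*(9 + N(q(3, 6))))*(-43) = ((9 + √2*√(-6))/(3 - 6))*(-43) = ((9 + √2*(I*√6))/(-3))*(-43) = -(9 + 2*I*√3)/3*(-43) = (-3 - 2*I*√3/3)*(-43) = 129 + 86*I*√3/3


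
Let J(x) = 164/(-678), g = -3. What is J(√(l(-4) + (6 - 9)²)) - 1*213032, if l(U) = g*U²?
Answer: -72217930/339 ≈ -2.1303e+5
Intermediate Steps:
l(U) = -3*U²
J(x) = -82/339 (J(x) = 164*(-1/678) = -82/339)
J(√(l(-4) + (6 - 9)²)) - 1*213032 = -82/339 - 1*213032 = -82/339 - 213032 = -72217930/339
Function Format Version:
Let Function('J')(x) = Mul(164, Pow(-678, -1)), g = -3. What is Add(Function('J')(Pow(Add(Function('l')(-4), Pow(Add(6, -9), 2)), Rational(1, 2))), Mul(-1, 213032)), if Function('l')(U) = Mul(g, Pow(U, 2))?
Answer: Rational(-72217930, 339) ≈ -2.1303e+5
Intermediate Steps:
Function('l')(U) = Mul(-3, Pow(U, 2))
Function('J')(x) = Rational(-82, 339) (Function('J')(x) = Mul(164, Rational(-1, 678)) = Rational(-82, 339))
Add(Function('J')(Pow(Add(Function('l')(-4), Pow(Add(6, -9), 2)), Rational(1, 2))), Mul(-1, 213032)) = Add(Rational(-82, 339), Mul(-1, 213032)) = Add(Rational(-82, 339), -213032) = Rational(-72217930, 339)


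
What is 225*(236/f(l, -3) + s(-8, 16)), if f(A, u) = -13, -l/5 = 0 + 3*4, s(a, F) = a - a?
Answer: -53100/13 ≈ -4084.6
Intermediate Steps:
s(a, F) = 0
l = -60 (l = -5*(0 + 3*4) = -5*(0 + 12) = -5*12 = -60)
225*(236/f(l, -3) + s(-8, 16)) = 225*(236/(-13) + 0) = 225*(236*(-1/13) + 0) = 225*(-236/13 + 0) = 225*(-236/13) = -53100/13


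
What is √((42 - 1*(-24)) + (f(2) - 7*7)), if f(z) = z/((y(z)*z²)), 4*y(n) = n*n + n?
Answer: 2*√39/3 ≈ 4.1633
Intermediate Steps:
y(n) = n/4 + n²/4 (y(n) = (n*n + n)/4 = (n² + n)/4 = (n + n²)/4 = n/4 + n²/4)
f(z) = 4/(z²*(1 + z)) (f(z) = z/(((z*(1 + z)/4)*z²)) = z/((z³*(1 + z)/4)) = z*(4/(z³*(1 + z))) = 4/(z²*(1 + z)))
√((42 - 1*(-24)) + (f(2) - 7*7)) = √((42 - 1*(-24)) + (4/(2²*(1 + 2)) - 7*7)) = √((42 + 24) + (4*(¼)/3 - 49)) = √(66 + (4*(¼)*(⅓) - 49)) = √(66 + (⅓ - 49)) = √(66 - 146/3) = √(52/3) = 2*√39/3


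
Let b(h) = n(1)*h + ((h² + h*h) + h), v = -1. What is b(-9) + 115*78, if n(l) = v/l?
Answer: 9132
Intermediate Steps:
n(l) = -1/l
b(h) = 2*h² (b(h) = (-1/1)*h + ((h² + h*h) + h) = (-1*1)*h + ((h² + h²) + h) = -h + (2*h² + h) = -h + (h + 2*h²) = 2*h²)
b(-9) + 115*78 = 2*(-9)² + 115*78 = 2*81 + 8970 = 162 + 8970 = 9132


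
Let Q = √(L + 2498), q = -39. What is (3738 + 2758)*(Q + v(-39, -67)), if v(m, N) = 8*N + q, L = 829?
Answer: -3735200 + 6496*√3327 ≈ -3.3605e+6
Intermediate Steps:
Q = √3327 (Q = √(829 + 2498) = √3327 ≈ 57.680)
v(m, N) = -39 + 8*N (v(m, N) = 8*N - 39 = -39 + 8*N)
(3738 + 2758)*(Q + v(-39, -67)) = (3738 + 2758)*(√3327 + (-39 + 8*(-67))) = 6496*(√3327 + (-39 - 536)) = 6496*(√3327 - 575) = 6496*(-575 + √3327) = -3735200 + 6496*√3327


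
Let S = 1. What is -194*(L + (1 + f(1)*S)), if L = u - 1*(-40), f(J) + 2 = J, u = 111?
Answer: -29294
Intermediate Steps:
f(J) = -2 + J
L = 151 (L = 111 - 1*(-40) = 111 + 40 = 151)
-194*(L + (1 + f(1)*S)) = -194*(151 + (1 + (-2 + 1)*1)) = -194*(151 + (1 - 1*1)) = -194*(151 + (1 - 1)) = -194*(151 + 0) = -194*151 = -29294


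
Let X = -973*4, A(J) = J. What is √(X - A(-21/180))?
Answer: I*√3502695/30 ≈ 62.385*I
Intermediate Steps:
X = -3892
√(X - A(-21/180)) = √(-3892 - (-21)/180) = √(-3892 - 1*(-7/60)) = √(-3892 + 7/60) = √(-233513/60) = I*√3502695/30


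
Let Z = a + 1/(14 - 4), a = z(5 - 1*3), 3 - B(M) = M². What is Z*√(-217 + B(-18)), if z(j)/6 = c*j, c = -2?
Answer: -239*I*√538/10 ≈ -554.36*I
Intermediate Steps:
B(M) = 3 - M²
z(j) = -12*j (z(j) = 6*(-2*j) = -12*j)
a = -24 (a = -12*(5 - 1*3) = -12*(5 - 3) = -12*2 = -24)
Z = -239/10 (Z = -24 + 1/(14 - 4) = -24 + 1/10 = -24 + ⅒ = -239/10 ≈ -23.900)
Z*√(-217 + B(-18)) = -239*√(-217 + (3 - 1*(-18)²))/10 = -239*√(-217 + (3 - 1*324))/10 = -239*√(-217 + (3 - 324))/10 = -239*√(-217 - 321)/10 = -239*I*√538/10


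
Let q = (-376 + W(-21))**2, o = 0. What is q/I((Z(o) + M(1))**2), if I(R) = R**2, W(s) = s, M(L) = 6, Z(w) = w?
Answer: 157609/1296 ≈ 121.61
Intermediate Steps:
q = 157609 (q = (-376 - 21)**2 = (-397)**2 = 157609)
q/I((Z(o) + M(1))**2) = 157609/(((0 + 6)**2)**2) = 157609/((6**2)**2) = 157609/(36**2) = 157609/1296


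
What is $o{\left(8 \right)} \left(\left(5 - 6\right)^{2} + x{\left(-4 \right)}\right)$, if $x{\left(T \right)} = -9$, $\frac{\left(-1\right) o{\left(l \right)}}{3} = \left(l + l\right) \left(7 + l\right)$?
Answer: $5760$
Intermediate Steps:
$o{\left(l \right)} = - 6 l \left(7 + l\right)$ ($o{\left(l \right)} = - 3 \left(l + l\right) \left(7 + l\right) = - 3 \cdot 2 l \left(7 + l\right) = - 6 l \left(7 + l\right)$)
$o{\left(8 \right)} \left(\left(5 - 6\right)^{2} + x{\left(-4 \right)}\right) = \left(-6\right) 8 \left(7 + 8\right) \left(\left(5 - 6\right)^{2} - 9\right) = \left(-6\right) 8 \cdot 15 \left(\left(-1\right)^{2} - 9\right) = - 720 \left(1 - 9\right) = \left(-720\right) \left(-8\right) = 5760$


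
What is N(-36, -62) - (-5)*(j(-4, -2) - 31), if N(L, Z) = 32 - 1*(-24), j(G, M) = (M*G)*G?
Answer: -259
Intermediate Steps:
j(G, M) = M*G² (j(G, M) = (G*M)*G = M*G²)
N(L, Z) = 56 (N(L, Z) = 32 + 24 = 56)
N(-36, -62) - (-5)*(j(-4, -2) - 31) = 56 - (-5)*(-2*(-4)² - 31) = 56 - (-5)*(-2*16 - 31) = 56 - (-5)*(-32 - 31) = 56 - (-5)*(-63) = 56 - 1*315 = 56 - 315 = -259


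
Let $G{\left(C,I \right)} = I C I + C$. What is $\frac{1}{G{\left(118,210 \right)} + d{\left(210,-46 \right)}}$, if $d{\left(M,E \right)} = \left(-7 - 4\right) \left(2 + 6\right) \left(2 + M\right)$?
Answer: $\frac{1}{5185262} \approx 1.9285 \cdot 10^{-7}$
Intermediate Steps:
$G{\left(C,I \right)} = C + C I^{2}$ ($G{\left(C,I \right)} = C I I + C = C I^{2} + C = C + C I^{2}$)
$d{\left(M,E \right)} = -176 - 88 M$ ($d{\left(M,E \right)} = - 11 \cdot 8 \left(2 + M\right) = - 11 \left(16 + 8 M\right) = -176 - 88 M$)
$\frac{1}{G{\left(118,210 \right)} + d{\left(210,-46 \right)}} = \frac{1}{118 \left(1 + 210^{2}\right) - 18656} = \frac{1}{118 \left(1 + 44100\right) - 18656} = \frac{1}{118 \cdot 44101 - 18656} = \frac{1}{5203918 - 18656} = \frac{1}{5185262}$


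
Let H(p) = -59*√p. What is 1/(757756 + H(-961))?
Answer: 757756/574197500777 + 1829*I/574197500777 ≈ 1.3197e-6 + 3.1853e-9*I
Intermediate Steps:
1/(757756 + H(-961)) = 1/(757756 - 1829*I) = (757756 + 1829*I)/574197500777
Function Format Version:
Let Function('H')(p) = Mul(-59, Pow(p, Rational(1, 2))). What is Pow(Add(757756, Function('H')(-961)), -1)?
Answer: Add(Rational(757756, 574197500777), Mul(Rational(1829, 574197500777), I)) ≈ Add(1.3197e-6, Mul(3.1853e-9, I))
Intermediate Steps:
Pow(Add(757756, Function('H')(-961)), -1) = Pow(Add(757756, Mul(-59, Pow(-961, Rational(1, 2)))), -1) = Pow(Add(757756, Mul(-59, Mul(31, I))), -1) = Pow(Add(757756, Mul(-1829, I)), -1) = Mul(Rational(1, 574197500777), Add(757756, Mul(1829, I)))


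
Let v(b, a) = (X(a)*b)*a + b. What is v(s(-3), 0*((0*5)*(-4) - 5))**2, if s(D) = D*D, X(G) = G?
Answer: 81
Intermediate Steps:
s(D) = D**2
v(b, a) = b + b*a**2 (v(b, a) = (a*b)*a + b = b*a**2 + b = b + b*a**2)
v(s(-3), 0*((0*5)*(-4) - 5))**2 = ((-3)**2*(1 + (0*((0*5)*(-4) - 5))**2))**2 = (9*(1 + (0*(0*(-4) - 5))**2))**2 = (9*(1 + (0*(0 - 5))**2))**2 = (9*(1 + (0*(-5))**2))**2 = (9*(1 + 0**2))**2 = (9*(1 + 0))**2 = (9*1)**2 = 9**2 = 81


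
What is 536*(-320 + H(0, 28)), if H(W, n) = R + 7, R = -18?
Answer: -177416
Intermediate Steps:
H(W, n) = -11 (H(W, n) = -18 + 7 = -11)
536*(-320 + H(0, 28)) = 536*(-320 - 11) = 536*(-331) = -177416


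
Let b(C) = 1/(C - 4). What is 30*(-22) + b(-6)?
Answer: -6601/10 ≈ -660.10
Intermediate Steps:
b(C) = 1/(-4 + C)
30*(-22) + b(-6) = 30*(-22) + 1/(-4 - 6) = -660 + 1/(-10) = -660 - ⅒ = -6601/10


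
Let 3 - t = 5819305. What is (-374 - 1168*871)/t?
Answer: 508851/2909651 ≈ 0.17488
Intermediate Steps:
t = -5819302 (t = 3 - 1*5819305 = 3 - 5819305 = -5819302)
(-374 - 1168*871)/t = (-374 - 1168*871)/(-5819302) = (-374 - 1017328)*(-1/5819302) = -1017702*(-1/5819302) = 508851/2909651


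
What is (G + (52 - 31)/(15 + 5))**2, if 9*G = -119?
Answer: 4800481/32400 ≈ 148.16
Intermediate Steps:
G = -119/9 (G = (1/9)*(-119) = -119/9 ≈ -13.222)
(G + (52 - 31)/(15 + 5))**2 = (-119/9 + (52 - 31)/(15 + 5))**2 = (-119/9 + 21/20)**2 = (-2191/180)**2 = 4800481/32400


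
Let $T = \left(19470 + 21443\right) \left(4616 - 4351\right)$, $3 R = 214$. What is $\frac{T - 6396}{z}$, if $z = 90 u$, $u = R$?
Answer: $\frac{10835549}{6420} \approx 1687.8$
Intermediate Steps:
$R = \frac{214}{3}$ ($R = \frac{1}{3} \cdot 214 = \frac{214}{3} \approx 71.333$)
$u = \frac{214}{3} \approx 71.333$
$T = 10841945$ ($T = 40913 \cdot 265 = 10841945$)
$z = 6420$ ($z = 90 \cdot \frac{214}{3} = 6420$)
$\frac{T - 6396}{z} = \frac{10841945 - 6396}{6420} = 10835549 \cdot \frac{1}{6420} = \frac{10835549}{6420}$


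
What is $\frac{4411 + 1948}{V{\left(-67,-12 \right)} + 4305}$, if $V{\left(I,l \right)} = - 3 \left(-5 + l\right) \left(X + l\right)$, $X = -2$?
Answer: $\frac{6359}{3591} \approx 1.7708$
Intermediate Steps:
$V{\left(I,l \right)} = \left(-2 + l\right) \left(15 - 3 l\right)$ ($V{\left(I,l \right)} = - 3 \left(-5 + l\right) \left(-2 + l\right) = \left(15 - 3 l\right) \left(-2 + l\right) = \left(-2 + l\right) \left(15 - 3 l\right)$)
$\frac{4411 + 1948}{V{\left(-67,-12 \right)} + 4305} = \frac{4411 + 1948}{\left(-30 - 3 \left(-12\right)^{2} + 21 \left(-12\right)\right) + 4305} = \frac{6359}{\left(-30 - 432 - 252\right) + 4305} = \frac{6359}{-714 + 4305} = \frac{6359}{3591}$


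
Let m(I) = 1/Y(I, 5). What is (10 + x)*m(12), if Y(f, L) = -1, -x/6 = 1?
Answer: -4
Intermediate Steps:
x = -6 (x = -6*1 = -6)
m(I) = -1 (m(I) = 1/(-1) = -1)
(10 + x)*m(12) = (10 - 6)*(-1) = 4*(-1) = -4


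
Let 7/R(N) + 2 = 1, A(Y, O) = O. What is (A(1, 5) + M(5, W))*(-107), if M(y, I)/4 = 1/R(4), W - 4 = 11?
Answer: -3317/7 ≈ -473.86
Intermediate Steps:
W = 15 (W = 4 + 11 = 15)
R(N) = -7 (R(N) = 7/(-2 + 1) = 7/(-1) = 7*(-1) = -7)
M(y, I) = -4/7 (M(y, I) = 4/(-7) = 4*(-⅐) = -4/7)
(A(1, 5) + M(5, W))*(-107) = (5 - 4/7)*(-107) = (31/7)*(-107) = -3317/7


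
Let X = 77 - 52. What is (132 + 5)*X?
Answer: 3425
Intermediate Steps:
X = 25
(132 + 5)*X = (132 + 5)*25 = 137*25 = 3425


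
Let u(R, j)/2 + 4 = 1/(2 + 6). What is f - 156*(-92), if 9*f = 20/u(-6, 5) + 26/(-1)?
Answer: 4003322/279 ≈ 14349.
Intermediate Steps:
u(R, j) = -31/4 (u(R, j) = -8 + 2/(2 + 6) = -8 + 2/8 = -8 + 2*(⅛) = -8 + ¼ = -31/4)
f = -886/279 (f = (20/(-31/4) + 26/(-1))/9 = (20*(-4/31) + 26*(-1))/9 = (-80/31 - 26)/9 = (⅑)*(-886/31) = -886/279 ≈ -3.1756)
f - 156*(-92) = -886/279 - 156*(-92) = -886/279 + 14352 = 4003322/279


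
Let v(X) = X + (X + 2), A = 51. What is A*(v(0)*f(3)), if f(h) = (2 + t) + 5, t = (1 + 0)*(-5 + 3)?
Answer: 510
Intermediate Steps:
v(X) = 2 + 2*X (v(X) = X + (2 + X) = 2 + 2*X)
t = -2 (t = 1*(-2) = -2)
f(h) = 5 (f(h) = (2 - 2) + 5 = 0 + 5 = 5)
A*(v(0)*f(3)) = 51*((2 + 2*0)*5) = 51*((2 + 0)*5) = 51*(2*5) = 51*10 = 510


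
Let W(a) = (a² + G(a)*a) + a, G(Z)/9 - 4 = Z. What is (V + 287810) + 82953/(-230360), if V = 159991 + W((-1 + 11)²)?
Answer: 9772591339/17720 ≈ 5.5150e+5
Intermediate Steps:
G(Z) = 36 + 9*Z
W(a) = a + a² + a*(36 + 9*a) (W(a) = (a² + (36 + 9*a)*a) + a = (a² + a*(36 + 9*a)) + a = a + a² + a*(36 + 9*a))
V = 263691 (V = 159991 + (-1 + 11)²*(37 + 10*(-1 + 11)²) = 159991 + 10²*(37 + 10*10²) = 159991 + 100*(37 + 10*100) = 159991 + 100*(37 + 1000) = 159991 + 100*1037 = 159991 + 103700 = 263691)
(V + 287810) + 82953/(-230360) = (263691 + 287810) + 82953/(-230360) = 551501 + 82953*(-1/230360) = 551501 - 6381/17720 = 9772591339/17720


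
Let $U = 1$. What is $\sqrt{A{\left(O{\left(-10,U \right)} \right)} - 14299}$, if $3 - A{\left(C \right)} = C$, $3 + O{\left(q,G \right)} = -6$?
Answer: $i \sqrt{14287} \approx 119.53 i$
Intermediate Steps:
$O{\left(q,G \right)} = -9$ ($O{\left(q,G \right)} = -3 - 6 = -9$)
$A{\left(C \right)} = 3 - C$
$\sqrt{A{\left(O{\left(-10,U \right)} \right)} - 14299} = \sqrt{\left(3 - -9\right) - 14299} = \sqrt{\left(3 + 9\right) - 14299} = \sqrt{12 - 14299} = \sqrt{-14287} = i \sqrt{14287}$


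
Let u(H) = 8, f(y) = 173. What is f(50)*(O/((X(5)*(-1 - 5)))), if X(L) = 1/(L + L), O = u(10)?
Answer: -6920/3 ≈ -2306.7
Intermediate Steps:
O = 8
X(L) = 1/(2*L)
f(50)*(O/((X(5)*(-1 - 5)))) = 173*(8/((((½)/5)*(-1 - 5)))) = 173*(8/((((½)*(⅕))*(-6)))) = 173*(8/(((⅒)*(-6)))) = 173*(8/(-⅗)) = 173*(8*(-5/3)) = 173*(-40/3) = -6920/3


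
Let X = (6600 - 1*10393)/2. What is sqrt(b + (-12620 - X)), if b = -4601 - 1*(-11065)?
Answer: I*sqrt(17038)/2 ≈ 65.265*I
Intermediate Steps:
b = 6464 (b = -4601 + 11065 = 6464)
X = -3793/2 (X = (6600 - 10393)*(1/2) = -3793*1/2 = -3793/2 ≈ -1896.5)
sqrt(b + (-12620 - X)) = sqrt(6464 + (-12620 - 1*(-3793/2))) = sqrt(6464 + (-12620 + 3793/2)) = sqrt(6464 - 21447/2) = sqrt(-8519/2) = I*sqrt(17038)/2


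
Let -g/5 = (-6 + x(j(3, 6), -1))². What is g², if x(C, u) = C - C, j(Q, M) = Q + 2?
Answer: 32400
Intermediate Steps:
j(Q, M) = 2 + Q
x(C, u) = 0
g = -180 (g = -5*(-6 + 0)² = -5*(-6)² = -5*36 = -180)
g² = (-180)² = 32400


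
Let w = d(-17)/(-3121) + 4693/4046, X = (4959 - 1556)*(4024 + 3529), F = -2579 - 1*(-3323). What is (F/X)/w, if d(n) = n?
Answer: 1342129872/54033413071495 ≈ 2.4839e-5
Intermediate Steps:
F = 744 (F = -2579 + 3323 = 744)
X = 25702859 (X = 3403*7553 = 25702859)
w = 14715635/12627566 (w = -17/(-3121) + 4693/4046 = -17*(-1/3121) + 4693*(1/4046) = 17/3121 + 4693/4046 = 14715635/12627566 ≈ 1.1654)
(F/X)/w = (744/25702859)/(14715635/12627566) = (744*(1/25702859))*(12627566/14715635) = (744/25702859)*(12627566/14715635) = 1342129872/54033413071495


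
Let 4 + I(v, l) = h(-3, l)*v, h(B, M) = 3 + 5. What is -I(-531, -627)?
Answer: 4252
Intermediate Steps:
h(B, M) = 8
I(v, l) = -4 + 8*v
-I(-531, -627) = -(-4 + 8*(-531)) = -(-4 - 4248) = -1*(-4252) = 4252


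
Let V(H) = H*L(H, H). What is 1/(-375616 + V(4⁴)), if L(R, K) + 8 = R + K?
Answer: -1/246592 ≈ -4.0553e-6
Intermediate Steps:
L(R, K) = -8 + K + R (L(R, K) = -8 + (R + K) = -8 + (K + R) = -8 + K + R)
V(H) = H*(-8 + 2*H) (V(H) = H*(-8 + H + H) = H*(-8 + 2*H))
1/(-375616 + V(4⁴)) = 1/(-375616 + 2*4⁴*(-4 + 4⁴)) = 1/(-375616 + 2*256*(-4 + 256)) = 1/(-375616 + 2*256*252) = 1/(-375616 + 129024) = 1/(-246592) = -1/246592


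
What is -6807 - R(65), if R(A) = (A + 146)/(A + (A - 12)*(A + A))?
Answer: -47342896/6955 ≈ -6807.0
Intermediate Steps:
R(A) = (146 + A)/(A + 2*A*(-12 + A)) (R(A) = (146 + A)/(A + (-12 + A)*(2*A)) = (146 + A)/(A + 2*A*(-12 + A)))
-6807 - R(65) = -6807 - (146 + 65)/(65*(-23 + 2*65)) = -6807 - 211/(65*(-23 + 130)) = -6807 - 211/(65*107) = -6807 - 1*211/6955 = -6807 - 211/6955 = -47342896/6955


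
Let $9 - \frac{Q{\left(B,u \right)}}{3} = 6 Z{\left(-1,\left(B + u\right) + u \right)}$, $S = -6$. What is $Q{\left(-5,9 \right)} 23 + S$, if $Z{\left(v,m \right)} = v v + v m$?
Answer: $5583$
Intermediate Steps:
$Z{\left(v,m \right)} = v^{2} + m v$
$Q{\left(B,u \right)} = 9 + 18 B + 36 u$ ($Q{\left(B,u \right)} = 27 - 3 \cdot 6 \left(- (\left(\left(B + u\right) + u\right) - 1)\right) = 27 - 3 \cdot 6 \left(- (\left(B + 2 u\right) - 1)\right) = 27 - 3 \cdot 6 \left(- (-1 + B + 2 u)\right) = 27 - 3 \cdot 6 \left(1 - B - 2 u\right) = 27 - 3 \left(6 - 12 u - 6 B\right) = 27 + \left(-18 + 18 B + 36 u\right) = 9 + 18 B + 36 u$)
$Q{\left(-5,9 \right)} 23 + S = \left(9 + 18 \left(-5\right) + 36 \cdot 9\right) 23 - 6 = \left(9 - 90 + 324\right) 23 - 6 = 243 \cdot 23 - 6 = 5589 - 6 = 5583$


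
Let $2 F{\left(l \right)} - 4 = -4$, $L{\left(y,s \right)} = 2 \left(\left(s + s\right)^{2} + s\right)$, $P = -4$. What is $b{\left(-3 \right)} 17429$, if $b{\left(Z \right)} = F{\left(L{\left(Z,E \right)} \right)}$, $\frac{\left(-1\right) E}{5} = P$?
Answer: $0$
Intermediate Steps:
$E = 20$ ($E = \left(-5\right) \left(-4\right) = 20$)
$L{\left(y,s \right)} = 2 s + 8 s^{2}$ ($L{\left(y,s \right)} = 2 \left(\left(2 s\right)^{2} + s\right) = 2 \left(4 s^{2} + s\right) = 2 \left(s + 4 s^{2}\right) = 2 s + 8 s^{2}$)
$F{\left(l \right)} = 0$ ($F{\left(l \right)} = 2 + \frac{1}{2} \left(-4\right) = 2 - 2 = 0$)
$b{\left(Z \right)} = 0$
$b{\left(-3 \right)} 17429 = 0 \cdot 17429 = 0$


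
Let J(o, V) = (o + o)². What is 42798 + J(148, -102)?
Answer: 130414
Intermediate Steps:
J(o, V) = 4*o² (J(o, V) = (2*o)² = 4*o²)
42798 + J(148, -102) = 42798 + 4*148² = 42798 + 4*21904 = 42798 + 87616 = 130414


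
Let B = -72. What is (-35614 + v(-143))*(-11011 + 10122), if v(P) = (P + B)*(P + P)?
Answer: -23003764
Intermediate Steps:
v(P) = 2*P*(-72 + P) (v(P) = (P - 72)*(P + P) = (-72 + P)*(2*P) = 2*P*(-72 + P))
(-35614 + v(-143))*(-11011 + 10122) = (-35614 + 2*(-143)*(-72 - 143))*(-11011 + 10122) = (-35614 + 2*(-143)*(-215))*(-889) = (-35614 + 61490)*(-889) = 25876*(-889) = -23003764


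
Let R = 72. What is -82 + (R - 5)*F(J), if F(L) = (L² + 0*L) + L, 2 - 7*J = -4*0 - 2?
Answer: -1070/49 ≈ -21.837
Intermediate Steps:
J = 4/7 (J = 2/7 - (-4*0 - 2)/7 = 2/7 - (0 - 2)/7 = 2/7 - ⅐*(-2) = 2/7 + 2/7 = 4/7 ≈ 0.57143)
F(L) = L + L² (F(L) = (L² + 0) + L = L² + L = L + L²)
-82 + (R - 5)*F(J) = -82 + (72 - 5)*(4*(1 + 4/7)/7) = -82 + 67*((4/7)*(11/7)) = -82 + 67*(44/49) = -82 + 2948/49 = -1070/49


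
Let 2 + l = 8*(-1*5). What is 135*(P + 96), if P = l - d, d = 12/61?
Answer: 443070/61 ≈ 7263.4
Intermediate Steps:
l = -42 (l = -2 + 8*(-1*5) = -2 + 8*(-5) = -2 - 40 = -42)
d = 12/61 (d = 12*(1/61) = 12/61 ≈ 0.19672)
P = -2574/61 (P = -42 - 1*12/61 = -42 - 12/61 = -2574/61 ≈ -42.197)
135*(P + 96) = 135*(-2574/61 + 96) = 135*(3282/61) = 443070/61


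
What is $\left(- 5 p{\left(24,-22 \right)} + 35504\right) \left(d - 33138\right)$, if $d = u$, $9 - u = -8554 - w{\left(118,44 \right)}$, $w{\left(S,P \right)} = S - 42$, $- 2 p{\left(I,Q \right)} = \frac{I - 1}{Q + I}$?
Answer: $- \frac{3482067369}{4} \approx -8.7052 \cdot 10^{8}$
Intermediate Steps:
$p{\left(I,Q \right)} = - \frac{-1 + I}{2 \left(I + Q\right)}$ ($p{\left(I,Q \right)} = - \frac{\left(I - 1\right) \frac{1}{Q + I}}{2} = - \frac{\left(-1 + I\right) \frac{1}{I + Q}}{2} = - \frac{\frac{1}{I + Q} \left(-1 + I\right)}{2} = - \frac{-1 + I}{2 \left(I + Q\right)}$)
$w{\left(S,P \right)} = -42 + S$
$u = 8639$ ($u = 9 - \left(-8554 - \left(-42 + 118\right)\right) = 9 - \left(-8554 - 76\right) = 9 - -8630 = 9 + 8630 = 8639$)
$d = 8639$
$\left(- 5 p{\left(24,-22 \right)} + 35504\right) \left(d - 33138\right) = \left(- 5 \frac{1 - 24}{2 \left(24 - 22\right)} + 35504\right) \left(8639 - 33138\right) = \left(- 5 \frac{1 - 24}{2 \cdot 2} + 35504\right) \left(-24499\right) = \left(- 5 \cdot \frac{1}{2} \cdot \frac{1}{2} \left(-23\right) + 35504\right) \left(-24499\right) = \left(\left(-5\right) \left(- \frac{23}{4}\right) + 35504\right) \left(-24499\right) = \left(\frac{115}{4} + 35504\right) \left(-24499\right) = \frac{142131}{4} \left(-24499\right) = - \frac{3482067369}{4}$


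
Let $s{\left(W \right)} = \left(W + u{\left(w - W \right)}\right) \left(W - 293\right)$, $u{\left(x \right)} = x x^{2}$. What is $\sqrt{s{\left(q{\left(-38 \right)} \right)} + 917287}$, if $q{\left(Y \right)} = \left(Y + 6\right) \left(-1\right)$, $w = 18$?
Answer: $\sqrt{1625119} \approx 1274.8$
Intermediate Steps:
$u{\left(x \right)} = x^{3}$
$q{\left(Y \right)} = -6 - Y$ ($q{\left(Y \right)} = \left(6 + Y\right) \left(-1\right) = -6 - Y$)
$s{\left(W \right)} = \left(-293 + W\right) \left(W + \left(18 - W\right)^{3}\right)$ ($s{\left(W \right)} = \left(W + \left(18 - W\right)^{3}\right) \left(W - 293\right) = \left(W + \left(18 - W\right)^{3}\right) \left(-293 + W\right) = \left(-293 + W\right) \left(W + \left(18 - W\right)^{3}\right)$)
$\sqrt{s{\left(q{\left(-38 \right)} \right)} + 917287} = \sqrt{\left(-1708776 - \left(-6 - -38\right)^{4} - 16793 \left(-6 - -38\right)^{2} + 347 \left(-6 - -38\right)^{3} + 290335 \left(-6 - -38\right)\right) + 917287} = \sqrt{\left(-1708776 - \left(-6 + 38\right)^{4} - 16793 \left(-6 + 38\right)^{2} + 347 \left(-6 + 38\right)^{3} + 290335 \left(-6 + 38\right)\right) + 917287} = \sqrt{\left(-1708776 - 32^{4} - 16793 \cdot 32^{2} + 347 \cdot 32^{3} + 290335 \cdot 32\right) + 917287} = \sqrt{\left(-1708776 - 1048576 - 17196032 + 347 \cdot 32768 + 9290720\right) + 917287} = \sqrt{\left(-1708776 - 1048576 - 17196032 + 11370496 + 9290720\right) + 917287} = \sqrt{707832 + 917287} = \sqrt{1625119}$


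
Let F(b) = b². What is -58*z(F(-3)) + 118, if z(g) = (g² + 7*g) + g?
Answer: -8756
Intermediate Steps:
z(g) = g² + 8*g
-58*z(F(-3)) + 118 = -58*(-3)²*(8 + (-3)²) + 118 = -522*(8 + 9) + 118 = -522*17 + 118 = -58*153 + 118 = -8874 + 118 = -8756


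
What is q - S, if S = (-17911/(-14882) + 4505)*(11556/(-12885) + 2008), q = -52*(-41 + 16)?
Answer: -289009780262034/31959095 ≈ -9.0431e+6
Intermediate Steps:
q = 1300 (q = -52*(-25) = 1300)
S = 289051327085534/31959095 (S = (-17911*(-1/14882) + 4505)*(11556*(-1/12885) + 2008) = (17911/14882 + 4505)*(-3852/4295 + 2008) = (67061321/14882)*(8620508/4295) = 289051327085534/31959095 ≈ 9.0444e+6)
q - S = 1300 - 1*289051327085534/31959095 = 1300 - 289051327085534/31959095 = -289009780262034/31959095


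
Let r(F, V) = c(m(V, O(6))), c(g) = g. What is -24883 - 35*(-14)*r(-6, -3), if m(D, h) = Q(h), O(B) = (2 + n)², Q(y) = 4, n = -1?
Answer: -22923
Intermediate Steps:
O(B) = 1 (O(B) = (2 - 1)² = 1² = 1)
m(D, h) = 4
r(F, V) = 4
-24883 - 35*(-14)*r(-6, -3) = -24883 - 35*(-14)*4 = -24883 - (-490)*4 = -24883 - 1*(-1960) = -24883 + 1960 = -22923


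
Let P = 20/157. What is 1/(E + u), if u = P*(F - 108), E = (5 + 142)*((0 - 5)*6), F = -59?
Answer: -157/695710 ≈ -0.00022567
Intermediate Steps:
P = 20/157 (P = 20*(1/157) = 20/157 ≈ 0.12739)
E = -4410 (E = 147*(-5*6) = 147*(-30) = -4410)
u = -3340/157 (u = 20*(-59 - 108)/157 = (20/157)*(-167) = -3340/157 ≈ -21.274)
1/(E + u) = 1/(-4410 - 3340/157) = 1/(-695710/157) = -157/695710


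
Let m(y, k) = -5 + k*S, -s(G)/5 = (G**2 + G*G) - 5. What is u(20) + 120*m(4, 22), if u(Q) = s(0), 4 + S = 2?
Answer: -5855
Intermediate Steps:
S = -2 (S = -4 + 2 = -2)
s(G) = 25 - 10*G**2 (s(G) = -5*((G**2 + G*G) - 5) = -5*((G**2 + G**2) - 5) = -5*(2*G**2 - 5) = -5*(-5 + 2*G**2) = 25 - 10*G**2)
u(Q) = 25 (u(Q) = 25 - 10*0**2 = 25 - 10*0 = 25 + 0 = 25)
m(y, k) = -5 - 2*k (m(y, k) = -5 + k*(-2) = -5 - 2*k)
u(20) + 120*m(4, 22) = 25 + 120*(-5 - 2*22) = 25 + 120*(-5 - 44) = 25 + 120*(-49) = 25 - 5880 = -5855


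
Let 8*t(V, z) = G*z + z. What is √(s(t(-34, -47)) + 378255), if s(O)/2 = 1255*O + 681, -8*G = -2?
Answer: √5778947/4 ≈ 600.99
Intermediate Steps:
G = ¼ (G = -⅛*(-2) = ¼ ≈ 0.25000)
t(V, z) = 5*z/32 (t(V, z) = (z/4 + z)/8 = (5*z/4)/8 = 5*z/32)
s(O) = 1362 + 2510*O (s(O) = 2*(1255*O + 681) = 2*(681 + 1255*O) = 1362 + 2510*O)
√(s(t(-34, -47)) + 378255) = √((1362 + 2510*((5/32)*(-47))) + 378255) = √((1362 + 2510*(-235/32)) + 378255) = √((1362 - 294925/16) + 378255) = √(-273133/16 + 378255) = √(5778947/16) = √5778947/4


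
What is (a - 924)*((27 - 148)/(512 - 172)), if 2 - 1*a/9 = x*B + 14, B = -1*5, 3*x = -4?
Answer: 33033/85 ≈ 388.62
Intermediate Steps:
x = -4/3 (x = (1/3)*(-4) = -4/3 ≈ -1.3333)
B = -5
a = -168 (a = 18 - 9*(-4/3*(-5) + 14) = 18 - 9*(20/3 + 14) = 18 - 9*62/3 = 18 - 186 = -168)
(a - 924)*((27 - 148)/(512 - 172)) = (-168 - 924)*((27 - 148)/(512 - 172)) = -(-132132)/340 = -1092*(-121/340) = 33033/85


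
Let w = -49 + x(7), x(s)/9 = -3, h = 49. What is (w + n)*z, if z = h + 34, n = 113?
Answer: 3071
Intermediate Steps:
x(s) = -27 (x(s) = 9*(-3) = -27)
z = 83 (z = 49 + 34 = 83)
w = -76 (w = -49 - 27 = -76)
(w + n)*z = (-76 + 113)*83 = 37*83 = 3071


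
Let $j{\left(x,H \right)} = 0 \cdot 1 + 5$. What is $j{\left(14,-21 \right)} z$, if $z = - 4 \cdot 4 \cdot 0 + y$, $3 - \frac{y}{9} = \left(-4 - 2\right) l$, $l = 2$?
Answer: $675$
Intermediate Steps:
$y = 135$ ($y = 27 - 9 \left(-4 - 2\right) 2 = 27 - 9 \left(\left(-6\right) 2\right) = 27 - -108 = 27 + 108 = 135$)
$z = 135$ ($z = - 4 \cdot 4 \cdot 0 + 135 = - 16 \cdot 0 + 135 = \left(-1\right) 0 + 135 = 0 + 135 = 135$)
$j{\left(x,H \right)} = 5$ ($j{\left(x,H \right)} = 0 + 5 = 5$)
$j{\left(14,-21 \right)} z = 5 \cdot 135 = 675$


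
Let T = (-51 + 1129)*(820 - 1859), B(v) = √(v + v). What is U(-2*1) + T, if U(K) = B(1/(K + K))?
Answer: -1120042 + I*√2/2 ≈ -1.12e+6 + 0.70711*I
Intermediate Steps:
B(v) = √2*√v (B(v) = √(2*v) = √2*√v)
U(K) = √(1/K) (U(K) = √2*√(1/(K + K)) = √2*√(1/(2*K)) = √2*(√2*√(1/K)/2) = √(1/K))
T = -1120042 (T = 1078*(-1039) = -1120042)
U(-2*1) + T = √(1/(-2*1)) - 1120042 = √(1/(-2)) - 1120042 = √(-½) - 1120042 = I*√2/2 - 1120042 = -1120042 + I*√2/2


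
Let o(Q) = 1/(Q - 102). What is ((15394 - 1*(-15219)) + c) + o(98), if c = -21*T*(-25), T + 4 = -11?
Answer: 90951/4 ≈ 22738.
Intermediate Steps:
T = -15 (T = -4 - 11 = -15)
c = -7875 (c = -21*(-15)*(-25) = 315*(-25) = -7875)
o(Q) = 1/(-102 + Q)
((15394 - 1*(-15219)) + c) + o(98) = ((15394 - 1*(-15219)) - 7875) + 1/(-102 + 98) = ((15394 + 15219) - 7875) + 1/(-4) = (30613 - 7875) - 1/4 = 22738 - 1/4 = 90951/4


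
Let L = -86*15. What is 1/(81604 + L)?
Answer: 1/80314 ≈ 1.2451e-5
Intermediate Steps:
L = -1290
1/(81604 + L) = 1/(81604 - 1290) = 1/80314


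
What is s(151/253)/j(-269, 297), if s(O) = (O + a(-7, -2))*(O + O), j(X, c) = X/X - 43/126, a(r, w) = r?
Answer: -61644240/5312747 ≈ -11.603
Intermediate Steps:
j(X, c) = 83/126 (j(X, c) = 1 - 43*1/126 = 1 - 43/126 = 83/126)
s(O) = 2*O*(-7 + O) (s(O) = (O - 7)*(O + O) = (-7 + O)*(2*O) = 2*O*(-7 + O))
s(151/253)/j(-269, 297) = (2*(151/253)*(-7 + 151/253))/(83/126) = (2*(151*(1/253))*(-7 + 151*(1/253)))*(126/83) = (2*(151/253)*(-7 + 151/253))*(126/83) = (2*(151/253)*(-1620/253))*(126/83) = -489240/64009*126/83 = -61644240/5312747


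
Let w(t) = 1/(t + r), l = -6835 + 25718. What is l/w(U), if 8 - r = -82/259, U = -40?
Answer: -154953898/259 ≈ -5.9828e+5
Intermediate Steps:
l = 18883
r = 2154/259 (r = 8 - (-82)/259 = 8 - 1*(-82/259) = 8 + 82/259 = 2154/259 ≈ 8.3166)
w(t) = 1/(2154/259 + t) (w(t) = 1/(t + 2154/259) = 1/(2154/259 + t))
l/w(U) = 18883/((259/(2154 + 259*(-40)))) = 18883/((259/(2154 - 10360))) = 18883/((259/(-8206))) = 18883/((259*(-1/8206))) = 18883/(-259/8206) = 18883*(-8206/259) = -154953898/259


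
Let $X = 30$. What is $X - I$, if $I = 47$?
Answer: $-17$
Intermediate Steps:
$X - I = 30 - 47 = -17$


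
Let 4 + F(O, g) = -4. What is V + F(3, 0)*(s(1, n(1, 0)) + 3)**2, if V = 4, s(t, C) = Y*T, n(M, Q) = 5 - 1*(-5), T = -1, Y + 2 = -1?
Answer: -284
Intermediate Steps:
Y = -3 (Y = -2 - 1 = -3)
F(O, g) = -8 (F(O, g) = -4 - 4 = -8)
n(M, Q) = 10 (n(M, Q) = 5 + 5 = 10)
s(t, C) = 3 (s(t, C) = -3*(-1) = 3)
V + F(3, 0)*(s(1, n(1, 0)) + 3)**2 = 4 - 8*(3 + 3)**2 = 4 - 8*6**2 = 4 - 8*36 = 4 - 288 = -284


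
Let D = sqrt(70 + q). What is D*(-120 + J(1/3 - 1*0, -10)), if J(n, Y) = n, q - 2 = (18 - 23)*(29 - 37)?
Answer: -1436*sqrt(7)/3 ≈ -1266.4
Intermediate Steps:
q = 42 (q = 2 + (18 - 23)*(29 - 37) = 2 - 5*(-8) = 2 + 40 = 42)
D = 4*sqrt(7) (D = sqrt(70 + 42) = sqrt(112) = 4*sqrt(7) ≈ 10.583)
D*(-120 + J(1/3 - 1*0, -10)) = (4*sqrt(7))*(-120 + (1/3 - 1*0)) = (4*sqrt(7))*(-120 + (1/3 + 0)) = (4*sqrt(7))*(-120 + 1/3) = (4*sqrt(7))*(-359/3) = -1436*sqrt(7)/3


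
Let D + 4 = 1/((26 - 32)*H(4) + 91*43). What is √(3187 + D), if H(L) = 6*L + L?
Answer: 4*√2790103645/3745 ≈ 56.418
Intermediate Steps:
H(L) = 7*L
D = -14979/3745 (D = -4 + 1/((26 - 32)*(7*4) + 91*43) = -4 + 1/(-6*28 + 3913) = -4 + 1/(-168 + 3913) = -4 + 1/3745 = -14979/3745 ≈ -3.9997)
√(3187 + D) = √(3187 - 14979/3745) = √(11920336/3745) = 4*√2790103645/3745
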